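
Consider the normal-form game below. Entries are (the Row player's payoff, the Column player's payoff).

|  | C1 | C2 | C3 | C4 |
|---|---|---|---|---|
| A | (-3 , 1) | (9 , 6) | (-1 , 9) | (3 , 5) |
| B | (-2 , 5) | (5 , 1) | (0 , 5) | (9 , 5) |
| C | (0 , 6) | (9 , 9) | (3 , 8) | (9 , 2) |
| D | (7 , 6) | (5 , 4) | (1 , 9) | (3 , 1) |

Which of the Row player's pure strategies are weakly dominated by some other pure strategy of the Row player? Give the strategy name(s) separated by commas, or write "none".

C weakly dominates A — C1: 0>-3, C2: 9=9, C3: 3>-1, C4: 9>3.
B: dominated, since C does at least as well everywhere (C1: 0>-2, C2: 9>5, C3: 3>0, C4: 9=9).
C is not dominated — it holds its own against A at C1 (0>-3); B at C1 (0>-2); D at C2 (9>5).
Nothing dominates D: A at C1 (7>-3); B at C1 (7>-2); C at C1 (7>0).

A, B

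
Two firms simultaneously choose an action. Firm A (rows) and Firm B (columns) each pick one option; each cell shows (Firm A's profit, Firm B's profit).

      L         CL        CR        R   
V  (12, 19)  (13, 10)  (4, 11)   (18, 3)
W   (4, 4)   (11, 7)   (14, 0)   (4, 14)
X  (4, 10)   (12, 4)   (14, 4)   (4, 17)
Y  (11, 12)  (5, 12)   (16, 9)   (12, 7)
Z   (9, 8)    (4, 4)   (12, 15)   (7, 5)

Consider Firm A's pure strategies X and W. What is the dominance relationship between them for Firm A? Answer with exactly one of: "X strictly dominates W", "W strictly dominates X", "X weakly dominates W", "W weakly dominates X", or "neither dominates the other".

X weakly dominates W

Compare X to W across each choice by Firm B: L: 4=4, CL: 12>11, CR: 14=14, R: 4=4.
X is at least as good everywhere and strictly better somewhere (tied only at L, CR, R), so X weakly but not strictly dominates W.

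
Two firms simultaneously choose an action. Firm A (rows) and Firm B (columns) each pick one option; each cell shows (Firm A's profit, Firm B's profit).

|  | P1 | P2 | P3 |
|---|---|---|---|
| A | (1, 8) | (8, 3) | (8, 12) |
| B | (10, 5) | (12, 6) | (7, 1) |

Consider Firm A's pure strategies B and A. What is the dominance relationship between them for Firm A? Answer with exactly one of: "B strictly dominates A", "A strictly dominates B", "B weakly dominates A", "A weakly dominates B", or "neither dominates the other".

neither dominates the other

B's payoffs vs A's, by Firm B's action — P1: 10>1, P2: 12>8, P3: 7<8.
B does better at P1, P2 but worse at P3; neither strategy dominates the other.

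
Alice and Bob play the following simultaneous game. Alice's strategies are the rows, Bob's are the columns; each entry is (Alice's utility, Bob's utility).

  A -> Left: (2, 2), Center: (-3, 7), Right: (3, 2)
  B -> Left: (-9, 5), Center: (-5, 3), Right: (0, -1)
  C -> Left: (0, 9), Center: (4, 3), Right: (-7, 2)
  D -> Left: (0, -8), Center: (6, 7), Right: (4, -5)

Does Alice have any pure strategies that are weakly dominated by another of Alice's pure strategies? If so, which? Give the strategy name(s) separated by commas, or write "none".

Nothing dominates A: B at Left (2>-9); C at Left (2>0); D at Left (2>0).
B is weakly dominated by A (Left: 2>-9, Center: -3>-5, Right: 3>0).
C is weakly dominated by D (Left: 0=0, Center: 6>4, Right: 4>-7).
Nothing dominates D: A at Center (6>-3); B at Left (0>-9); C at Center (6>4).

B, C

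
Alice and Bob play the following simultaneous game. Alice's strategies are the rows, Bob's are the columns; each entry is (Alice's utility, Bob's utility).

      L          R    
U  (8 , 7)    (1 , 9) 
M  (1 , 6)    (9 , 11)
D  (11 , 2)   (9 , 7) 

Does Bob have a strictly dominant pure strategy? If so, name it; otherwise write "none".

R vs L: U: 9>7, M: 11>6, D: 7>2.
R strictly beats every other strategy against every opponent action, so it is strictly dominant.

R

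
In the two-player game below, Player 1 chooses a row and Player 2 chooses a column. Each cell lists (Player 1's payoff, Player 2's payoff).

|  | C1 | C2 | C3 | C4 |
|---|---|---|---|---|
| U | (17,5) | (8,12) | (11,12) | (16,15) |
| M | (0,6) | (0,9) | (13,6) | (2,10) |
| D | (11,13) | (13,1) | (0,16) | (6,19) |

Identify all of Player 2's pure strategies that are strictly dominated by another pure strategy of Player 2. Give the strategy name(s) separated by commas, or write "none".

C1 is strictly dominated by C4 (U: 15>5, M: 10>6, D: 19>13).
C2: dominated, since C4 does at least as well everywhere (U: 15>12, M: 10>9, D: 19>1).
C3 is strictly dominated by C4 (U: 15>12, M: 10>6, D: 19>16).
C4: no other strategy beats it everywhere (C1 at U (15>5); C2 at U (15>12); C3 at U (15>12)).

C1, C2, C3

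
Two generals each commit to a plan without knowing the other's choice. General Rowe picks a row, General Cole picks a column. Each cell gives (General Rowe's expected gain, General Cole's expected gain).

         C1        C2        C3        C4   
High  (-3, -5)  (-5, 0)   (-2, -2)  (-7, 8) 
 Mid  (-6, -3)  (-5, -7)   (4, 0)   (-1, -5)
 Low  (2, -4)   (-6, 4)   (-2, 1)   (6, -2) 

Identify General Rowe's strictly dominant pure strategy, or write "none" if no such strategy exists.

High fails to dominate Mid at C2 (-5=-5).
Mid fails to dominate High at C1 (-6<-3).
Low fails to dominate High at C2 (-6<-5).
No single strategy dominates all the others.

none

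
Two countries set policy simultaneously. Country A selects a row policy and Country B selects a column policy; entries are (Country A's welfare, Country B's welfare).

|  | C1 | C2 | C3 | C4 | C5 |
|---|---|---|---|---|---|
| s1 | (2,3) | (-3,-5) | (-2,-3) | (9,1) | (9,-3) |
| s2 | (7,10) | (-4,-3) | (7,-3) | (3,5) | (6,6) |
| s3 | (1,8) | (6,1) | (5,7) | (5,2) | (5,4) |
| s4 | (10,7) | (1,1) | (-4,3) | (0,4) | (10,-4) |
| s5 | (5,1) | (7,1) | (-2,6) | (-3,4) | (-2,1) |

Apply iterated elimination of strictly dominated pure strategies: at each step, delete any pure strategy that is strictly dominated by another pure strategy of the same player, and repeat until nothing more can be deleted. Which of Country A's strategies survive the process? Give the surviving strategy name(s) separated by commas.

Country B's strategy C2 is strictly dominated by C4 (s1: 1>-5, s2: 5>-3, s3: 2>1, s4: 4>1, s5: 4>1) and is removed.
Country A's strategy s5 is strictly dominated by s2 (C1: 7>5, C3: 7>-2, C4: 3>-3, C5: 6>-2) and is removed.
For Country B, C1 strictly dominates C3 on the remaining rows (s1: 3>-3, s2: 10>-3, s3: 8>7, s4: 7>3); eliminate C3.
Country A's strategy s3 is strictly dominated by s1 (C1: 2>1, C4: 9>5, C5: 9>5) and is removed.
For Country B, C1 strictly dominates C4 on the remaining rows (s1: 3>1, s2: 10>5, s4: 7>4); eliminate C4.
Row s1 is eliminated: s4 beats it against every remaining column (C1: 10>2, C5: 10>9).
Country A's strategy s2 is strictly dominated by s4 (C1: 10>7, C5: 10>6) and is removed.
Country B's strategy C5 is strictly dominated by C1 (s4: 7>-4) and is removed.
Among the remaining strategies, none is strictly dominated by another pure strategy of the same player, so the elimination stops.
Surviving strategies — Country A: {s4}; Country B: {C1}.

s4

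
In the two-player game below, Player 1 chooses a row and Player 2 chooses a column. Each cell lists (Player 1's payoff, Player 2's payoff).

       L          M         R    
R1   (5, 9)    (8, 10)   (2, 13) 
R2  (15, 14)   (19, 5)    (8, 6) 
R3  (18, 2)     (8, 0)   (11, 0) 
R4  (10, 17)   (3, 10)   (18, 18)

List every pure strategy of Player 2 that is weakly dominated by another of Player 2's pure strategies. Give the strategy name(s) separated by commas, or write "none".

Nothing dominates L: M at R2 (14>5); R at R2 (14>6).
M: dominated, since R does at least as well everywhere (R1: 13>10, R2: 6>5, R3: 0=0, R4: 18>10).
Nothing dominates R: L at R1 (13>9); M at R1 (13>10).

M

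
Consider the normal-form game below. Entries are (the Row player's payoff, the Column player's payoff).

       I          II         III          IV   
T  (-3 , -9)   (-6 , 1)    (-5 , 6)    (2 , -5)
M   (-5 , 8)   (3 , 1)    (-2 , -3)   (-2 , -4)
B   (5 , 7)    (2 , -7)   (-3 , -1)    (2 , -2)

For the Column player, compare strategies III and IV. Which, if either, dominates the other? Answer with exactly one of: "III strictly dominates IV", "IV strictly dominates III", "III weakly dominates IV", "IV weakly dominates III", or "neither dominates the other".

III strictly dominates IV

III's payoffs vs IV's, by the Row player's action — T: 6>-5, M: -3>-4, B: -1>-2.
III gives a strictly higher payoff against every action of the Row player, so III strictly dominates IV.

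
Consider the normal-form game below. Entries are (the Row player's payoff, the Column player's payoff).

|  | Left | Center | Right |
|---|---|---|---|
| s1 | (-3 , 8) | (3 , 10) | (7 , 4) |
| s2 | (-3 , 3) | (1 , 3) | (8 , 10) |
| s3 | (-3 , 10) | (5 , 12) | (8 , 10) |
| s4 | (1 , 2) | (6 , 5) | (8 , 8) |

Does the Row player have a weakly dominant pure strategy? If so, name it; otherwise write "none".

s4 vs s1: Left: 1>-3, Center: 6>3, Right: 8>7.
s4 vs s2: Left: 1>-3, Center: 6>1, Right: 8=8.
s4 vs s3: Left: 1>-3, Center: 6>5, Right: 8=8.
s4 is at least as good as every other strategy against every opponent action, so it is weakly dominant.

s4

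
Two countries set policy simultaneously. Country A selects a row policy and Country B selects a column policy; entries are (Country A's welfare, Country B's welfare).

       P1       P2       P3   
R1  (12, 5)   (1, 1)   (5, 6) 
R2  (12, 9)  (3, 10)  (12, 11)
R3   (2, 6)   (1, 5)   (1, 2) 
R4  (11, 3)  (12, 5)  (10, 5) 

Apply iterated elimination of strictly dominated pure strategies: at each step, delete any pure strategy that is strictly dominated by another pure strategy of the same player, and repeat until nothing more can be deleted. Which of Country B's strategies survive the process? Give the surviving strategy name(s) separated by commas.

For Country A, R2 strictly dominates R3 on the remaining columns (P1: 12>2, P2: 3>1, P3: 12>1); eliminate R3.
Country B's strategy P1 is strictly dominated by P3 (R1: 6>5, R2: 11>9, R4: 5>3) and is removed.
Country A's strategy R1 is strictly dominated by R2 (P2: 3>1, P3: 12>5) and is removed.
Among the remaining strategies, none is strictly dominated by another pure strategy of the same player, so the elimination stops.
Surviving strategies — Country A: {R2, R4}; Country B: {P2, P3}.

P2, P3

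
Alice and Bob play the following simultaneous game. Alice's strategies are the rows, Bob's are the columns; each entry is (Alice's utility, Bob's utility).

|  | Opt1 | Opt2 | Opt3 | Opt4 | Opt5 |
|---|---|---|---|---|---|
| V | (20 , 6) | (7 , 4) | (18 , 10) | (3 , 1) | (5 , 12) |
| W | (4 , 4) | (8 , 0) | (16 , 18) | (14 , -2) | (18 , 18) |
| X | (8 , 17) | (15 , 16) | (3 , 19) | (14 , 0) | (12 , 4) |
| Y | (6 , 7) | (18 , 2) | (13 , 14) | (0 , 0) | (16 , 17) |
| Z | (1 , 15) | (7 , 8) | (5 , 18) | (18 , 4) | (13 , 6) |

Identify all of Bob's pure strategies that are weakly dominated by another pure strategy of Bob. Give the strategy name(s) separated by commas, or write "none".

Opt1, Opt2, Opt4

Opt1: dominated, since Opt3 does at least as well everywhere (V: 10>6, W: 18>4, X: 19>17, Y: 14>7, Z: 18>15).
Opt2 is weakly dominated by Opt1 (V: 6>4, W: 4>0, X: 17>16, Y: 7>2, Z: 15>8).
Opt3 is not dominated — it holds its own against Opt1 at V (10>6); Opt2 at V (10>4); Opt4 at V (10>1); Opt5 at X (19>4).
Opt4: dominated, since Opt1 does at least as well everywhere (V: 6>1, W: 4>-2, X: 17>0, Y: 7>0, Z: 15>4).
Nothing dominates Opt5: Opt1 at V (12>6); Opt2 at V (12>4); Opt3 at V (12>10); Opt4 at V (12>1).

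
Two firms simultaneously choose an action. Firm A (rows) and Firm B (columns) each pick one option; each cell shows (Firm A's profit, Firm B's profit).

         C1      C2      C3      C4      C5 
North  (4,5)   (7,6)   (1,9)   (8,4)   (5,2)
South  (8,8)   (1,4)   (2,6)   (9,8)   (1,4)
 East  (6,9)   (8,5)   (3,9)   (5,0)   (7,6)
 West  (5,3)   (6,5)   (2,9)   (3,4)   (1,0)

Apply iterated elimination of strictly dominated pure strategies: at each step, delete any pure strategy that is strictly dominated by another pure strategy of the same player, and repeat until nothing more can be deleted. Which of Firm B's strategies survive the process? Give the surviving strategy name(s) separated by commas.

C1, C3, C4

Firm A's strategy West is strictly dominated by East (C1: 6>5, C2: 8>6, C3: 3>2, C4: 5>3, C5: 7>1) and is removed.
For Firm B, C3 strictly dominates C2 on the remaining rows (North: 9>6, South: 6>4, East: 9>5); eliminate C2.
For Firm B, C1 strictly dominates C5 on the remaining rows (North: 5>2, South: 8>4, East: 9>6); eliminate C5.
Row North is eliminated: South beats it against every remaining column (C1: 8>4, C3: 2>1, C4: 9>8).
Among the remaining strategies, none is strictly dominated by another pure strategy of the same player, so the elimination stops.
Surviving strategies — Firm A: {South, East}; Firm B: {C1, C3, C4}.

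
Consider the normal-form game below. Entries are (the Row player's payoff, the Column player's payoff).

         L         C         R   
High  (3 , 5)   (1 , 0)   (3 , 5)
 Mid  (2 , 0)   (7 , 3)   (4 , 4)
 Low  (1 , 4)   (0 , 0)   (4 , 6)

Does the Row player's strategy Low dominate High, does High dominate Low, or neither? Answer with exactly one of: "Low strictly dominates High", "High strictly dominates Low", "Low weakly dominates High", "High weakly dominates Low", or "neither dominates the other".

neither dominates the other

Low's payoffs vs High's, by the Column player's action — L: 1<3, C: 0<1, R: 4>3.
Low does better at R but worse at L, C; neither strategy dominates the other.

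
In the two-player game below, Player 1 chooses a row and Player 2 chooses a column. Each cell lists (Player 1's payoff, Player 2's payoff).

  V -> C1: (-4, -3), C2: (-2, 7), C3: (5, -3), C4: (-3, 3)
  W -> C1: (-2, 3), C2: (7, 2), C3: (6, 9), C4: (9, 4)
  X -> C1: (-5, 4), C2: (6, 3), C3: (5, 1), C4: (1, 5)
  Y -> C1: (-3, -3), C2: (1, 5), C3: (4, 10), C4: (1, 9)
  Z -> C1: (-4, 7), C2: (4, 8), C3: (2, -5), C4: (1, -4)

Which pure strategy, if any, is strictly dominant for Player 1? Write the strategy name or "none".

W vs V: C1: -2>-4, C2: 7>-2, C3: 6>5, C4: 9>-3.
W vs X: C1: -2>-5, C2: 7>6, C3: 6>5, C4: 9>1.
W vs Y: C1: -2>-3, C2: 7>1, C3: 6>4, C4: 9>1.
W vs Z: C1: -2>-4, C2: 7>4, C3: 6>2, C4: 9>1.
W strictly beats every other strategy against every opponent action, so it is strictly dominant.

W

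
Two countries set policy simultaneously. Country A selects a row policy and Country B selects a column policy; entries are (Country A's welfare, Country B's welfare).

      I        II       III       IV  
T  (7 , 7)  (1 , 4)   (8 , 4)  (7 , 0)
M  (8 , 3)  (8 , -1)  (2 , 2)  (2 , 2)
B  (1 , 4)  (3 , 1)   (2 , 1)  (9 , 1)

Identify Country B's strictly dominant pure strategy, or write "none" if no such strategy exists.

I

I vs II: T: 7>4, M: 3>-1, B: 4>1.
I vs III: T: 7>4, M: 3>2, B: 4>1.
I vs IV: T: 7>0, M: 3>2, B: 4>1.
I strictly beats every other strategy against every opponent action, so it is strictly dominant.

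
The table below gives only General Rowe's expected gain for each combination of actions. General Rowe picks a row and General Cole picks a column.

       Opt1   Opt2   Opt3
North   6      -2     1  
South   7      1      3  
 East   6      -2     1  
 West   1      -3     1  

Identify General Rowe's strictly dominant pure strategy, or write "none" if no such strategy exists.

South vs North: Opt1: 7>6, Opt2: 1>-2, Opt3: 3>1.
South vs East: Opt1: 7>6, Opt2: 1>-2, Opt3: 3>1.
South vs West: Opt1: 7>1, Opt2: 1>-3, Opt3: 3>1.
South strictly beats every other strategy against every opponent action, so it is strictly dominant.

South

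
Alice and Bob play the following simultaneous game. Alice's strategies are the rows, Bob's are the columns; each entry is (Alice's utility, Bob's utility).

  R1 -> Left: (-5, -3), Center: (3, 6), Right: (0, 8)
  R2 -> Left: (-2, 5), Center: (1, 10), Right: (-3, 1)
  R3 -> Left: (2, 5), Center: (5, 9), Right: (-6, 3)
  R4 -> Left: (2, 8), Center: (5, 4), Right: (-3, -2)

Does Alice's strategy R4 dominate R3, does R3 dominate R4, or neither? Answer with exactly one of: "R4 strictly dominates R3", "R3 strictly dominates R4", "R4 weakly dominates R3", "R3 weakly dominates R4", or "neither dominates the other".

Compare R4 to R3 across each opponent action: Left: 2=2, Center: 5=5, Right: -3>-6.
R4 is at least as good everywhere and strictly better somewhere (tied only at Left, Center), so R4 weakly but not strictly dominates R3.

R4 weakly dominates R3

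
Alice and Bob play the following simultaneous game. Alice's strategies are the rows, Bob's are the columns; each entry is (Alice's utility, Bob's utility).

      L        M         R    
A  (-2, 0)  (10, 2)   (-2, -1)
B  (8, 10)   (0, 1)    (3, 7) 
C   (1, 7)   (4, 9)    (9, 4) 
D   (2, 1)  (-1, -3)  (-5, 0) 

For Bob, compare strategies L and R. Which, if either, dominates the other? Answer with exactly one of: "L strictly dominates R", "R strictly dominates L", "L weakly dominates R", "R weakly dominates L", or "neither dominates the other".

L strictly dominates R

Compare L to R across each opponent action: A: 0>-1, B: 10>7, C: 7>4, D: 1>0.
L gives a strictly higher payoff against each opponent action, so L strictly dominates R.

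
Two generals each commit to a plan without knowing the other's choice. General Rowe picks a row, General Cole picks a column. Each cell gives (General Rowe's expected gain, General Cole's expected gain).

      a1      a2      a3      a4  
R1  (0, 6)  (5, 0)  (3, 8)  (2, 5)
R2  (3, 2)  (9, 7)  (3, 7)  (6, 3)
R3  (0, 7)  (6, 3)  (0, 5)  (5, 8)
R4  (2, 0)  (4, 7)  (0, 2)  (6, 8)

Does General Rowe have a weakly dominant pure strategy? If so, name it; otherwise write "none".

R2

R2 vs R1: a1: 3>0, a2: 9>5, a3: 3=3, a4: 6>2.
R2 vs R3: a1: 3>0, a2: 9>6, a3: 3>0, a4: 6>5.
R2 vs R4: a1: 3>2, a2: 9>4, a3: 3>0, a4: 6=6.
R2 is at least as good as every other strategy against every opponent action, so it is weakly dominant.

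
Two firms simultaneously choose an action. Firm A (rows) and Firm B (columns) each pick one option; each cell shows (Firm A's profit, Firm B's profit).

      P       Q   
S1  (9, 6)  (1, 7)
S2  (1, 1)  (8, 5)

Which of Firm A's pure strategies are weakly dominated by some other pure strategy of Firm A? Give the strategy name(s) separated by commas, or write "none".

S1 is not dominated — it holds its own against S2 at P (9>1).
S2 is not dominated — it holds its own against S1 at Q (8>1).

none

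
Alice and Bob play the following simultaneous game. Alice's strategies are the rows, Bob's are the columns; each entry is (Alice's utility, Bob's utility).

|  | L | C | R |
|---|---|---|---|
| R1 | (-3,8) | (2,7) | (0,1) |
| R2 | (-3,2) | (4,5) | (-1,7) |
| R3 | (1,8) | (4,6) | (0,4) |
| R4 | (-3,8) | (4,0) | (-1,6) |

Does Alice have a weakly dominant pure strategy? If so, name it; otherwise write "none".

R3 vs R1: L: 1>-3, C: 4>2, R: 0=0.
R3 vs R2: L: 1>-3, C: 4=4, R: 0>-1.
R3 vs R4: L: 1>-3, C: 4=4, R: 0>-1.
R3 is at least as good as every other strategy against every opponent action, so it is weakly dominant.

R3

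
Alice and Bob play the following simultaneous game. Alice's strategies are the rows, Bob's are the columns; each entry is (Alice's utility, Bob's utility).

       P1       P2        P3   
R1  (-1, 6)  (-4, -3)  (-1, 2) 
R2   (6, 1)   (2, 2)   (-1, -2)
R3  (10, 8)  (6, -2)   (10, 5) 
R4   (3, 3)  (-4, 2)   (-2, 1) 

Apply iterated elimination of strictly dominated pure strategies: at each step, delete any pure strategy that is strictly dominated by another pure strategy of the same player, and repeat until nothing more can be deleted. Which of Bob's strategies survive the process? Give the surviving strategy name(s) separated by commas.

P1

Alice's strategy R1 is strictly dominated by R3 (P1: 10>-1, P2: 6>-4, P3: 10>-1) and is removed.
Row R2 is eliminated: R3 beats it against every remaining column (P1: 10>6, P2: 6>2, P3: 10>-1).
Alice's strategy R4 is strictly dominated by R3 (P1: 10>3, P2: 6>-4, P3: 10>-2) and is removed.
Column P2 is eliminated: P1 beats it against every remaining row (R3: 8>-2).
Bob's strategy P3 is strictly dominated by P1 (R3: 8>5) and is removed.
Among the remaining strategies, none is strictly dominated by another pure strategy of the same player, so the elimination stops.
Surviving strategies — Alice: {R3}; Bob: {P1}.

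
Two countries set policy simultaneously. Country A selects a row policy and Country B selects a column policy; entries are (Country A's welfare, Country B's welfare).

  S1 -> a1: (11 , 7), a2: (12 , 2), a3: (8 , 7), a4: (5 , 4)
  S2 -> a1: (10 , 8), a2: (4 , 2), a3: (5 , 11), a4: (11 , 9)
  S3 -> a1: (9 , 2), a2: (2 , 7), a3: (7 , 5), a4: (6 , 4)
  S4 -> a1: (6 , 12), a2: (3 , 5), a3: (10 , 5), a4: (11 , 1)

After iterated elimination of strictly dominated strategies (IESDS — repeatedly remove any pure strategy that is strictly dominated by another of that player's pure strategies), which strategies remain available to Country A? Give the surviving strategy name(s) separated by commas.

S1, S4

For Country B, a3 strictly dominates a4 on the remaining rows (S1: 7>4, S2: 11>9, S3: 5>4, S4: 5>1); eliminate a4.
Country A's strategy S2 is strictly dominated by S1 (a1: 11>10, a2: 12>4, a3: 8>5) and is removed.
Row S3 is eliminated: S1 beats it against every remaining column (a1: 11>9, a2: 12>2, a3: 8>7).
For Country B, a1 strictly dominates a2 on the remaining rows (S1: 7>2, S4: 12>5); eliminate a2.
Among the remaining strategies, none is strictly dominated by another pure strategy of the same player, so the elimination stops.
Surviving strategies — Country A: {S1, S4}; Country B: {a1, a3}.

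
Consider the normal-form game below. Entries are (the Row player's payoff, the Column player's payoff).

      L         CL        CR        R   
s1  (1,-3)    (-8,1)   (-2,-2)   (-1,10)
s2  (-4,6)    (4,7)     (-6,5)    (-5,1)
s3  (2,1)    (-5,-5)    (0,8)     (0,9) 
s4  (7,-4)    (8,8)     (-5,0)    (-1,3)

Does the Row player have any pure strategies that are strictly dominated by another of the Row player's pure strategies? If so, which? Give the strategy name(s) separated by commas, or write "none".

s1, s2

s1 is strictly dominated by s3 (L: 2>1, CL: -5>-8, CR: 0>-2, R: 0>-1).
s2 is strictly dominated by s4 (L: 7>-4, CL: 8>4, CR: -5>-6, R: -1>-5).
s3 is not dominated — it holds its own against s1 at L (2>1); s2 at L (2>-4); s4 at CR (0>-5).
s4: no other strategy beats it everywhere (s1 at L (7>1); s2 at L (7>-4); s3 at L (7>2)).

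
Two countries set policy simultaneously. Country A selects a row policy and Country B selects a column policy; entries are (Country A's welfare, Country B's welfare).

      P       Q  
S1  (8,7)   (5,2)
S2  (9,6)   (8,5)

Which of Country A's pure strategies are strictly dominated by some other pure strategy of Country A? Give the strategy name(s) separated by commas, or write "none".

S1

S1: dominated, since S2 does at least as well everywhere (P: 9>8, Q: 8>5).
S2 is not dominated — it holds its own against S1 at P (9>8).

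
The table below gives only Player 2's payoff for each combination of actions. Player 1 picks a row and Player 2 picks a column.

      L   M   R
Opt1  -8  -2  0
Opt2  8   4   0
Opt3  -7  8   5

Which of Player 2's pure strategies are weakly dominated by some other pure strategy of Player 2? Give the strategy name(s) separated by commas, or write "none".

none

L is not dominated — it holds its own against M at Opt2 (8>4); R at Opt2 (8>0).
Nothing dominates M: L at Opt1 (-2>-8); R at Opt2 (4>0).
R is not dominated — it holds its own against L at Opt1 (0>-8); M at Opt1 (0>-2).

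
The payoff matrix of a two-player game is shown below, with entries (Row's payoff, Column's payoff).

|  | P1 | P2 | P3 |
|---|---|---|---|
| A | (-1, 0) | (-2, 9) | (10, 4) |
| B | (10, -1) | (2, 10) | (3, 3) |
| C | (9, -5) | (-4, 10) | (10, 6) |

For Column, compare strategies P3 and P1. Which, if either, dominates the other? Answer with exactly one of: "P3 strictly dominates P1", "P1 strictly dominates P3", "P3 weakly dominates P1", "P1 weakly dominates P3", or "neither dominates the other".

P3's payoffs vs P1's, by Row's action — A: 4>0, B: 3>-1, C: 6>-5.
Every comparison favours P3, so P3 strictly dominates P1.

P3 strictly dominates P1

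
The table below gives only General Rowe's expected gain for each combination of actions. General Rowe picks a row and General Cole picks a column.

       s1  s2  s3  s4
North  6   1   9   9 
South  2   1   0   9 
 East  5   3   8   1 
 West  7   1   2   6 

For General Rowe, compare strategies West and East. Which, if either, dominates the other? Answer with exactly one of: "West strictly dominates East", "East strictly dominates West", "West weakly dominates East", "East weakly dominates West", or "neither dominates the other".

West's payoffs vs East's, by General Cole's action — s1: 7>5, s2: 1<3, s3: 2<8, s4: 6>1.
West does better at s1, s4 but worse at s2, s3; neither strategy dominates the other.

neither dominates the other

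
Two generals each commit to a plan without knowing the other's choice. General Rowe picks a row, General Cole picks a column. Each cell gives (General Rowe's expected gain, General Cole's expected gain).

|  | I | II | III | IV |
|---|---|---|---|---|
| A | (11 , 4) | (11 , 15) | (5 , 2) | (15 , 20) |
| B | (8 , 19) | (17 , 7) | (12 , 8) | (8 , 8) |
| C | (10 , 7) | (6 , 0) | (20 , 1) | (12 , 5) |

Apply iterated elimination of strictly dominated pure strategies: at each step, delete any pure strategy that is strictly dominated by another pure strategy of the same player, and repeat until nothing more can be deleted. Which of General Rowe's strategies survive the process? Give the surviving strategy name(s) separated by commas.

A

General Cole's strategy II is strictly dominated by IV (A: 20>15, B: 8>7, C: 5>0) and is removed.
Row B is eliminated: C beats it against every remaining column (I: 10>8, III: 20>12, IV: 12>8).
Column III is eliminated: I beats it against every remaining row (A: 4>2, C: 7>1).
Row C is eliminated: A beats it against every remaining column (I: 11>10, IV: 15>12).
General Cole's strategy I is strictly dominated by IV (A: 20>4) and is removed.
Among the remaining strategies, none is strictly dominated by another pure strategy of the same player, so the elimination stops.
Surviving strategies — General Rowe: {A}; General Cole: {IV}.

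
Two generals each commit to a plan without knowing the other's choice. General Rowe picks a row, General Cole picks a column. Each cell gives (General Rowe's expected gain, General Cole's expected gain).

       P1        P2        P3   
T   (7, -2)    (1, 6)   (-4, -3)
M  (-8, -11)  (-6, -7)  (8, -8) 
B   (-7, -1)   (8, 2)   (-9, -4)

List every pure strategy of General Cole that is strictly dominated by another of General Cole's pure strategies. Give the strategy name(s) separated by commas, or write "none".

P1 is strictly dominated by P2 (T: 6>-2, M: -7>-11, B: 2>-1).
P2 is not dominated — it holds its own against P1 at T (6>-2); P3 at T (6>-3).
P3: dominated, since P2 does at least as well everywhere (T: 6>-3, M: -7>-8, B: 2>-4).

P1, P3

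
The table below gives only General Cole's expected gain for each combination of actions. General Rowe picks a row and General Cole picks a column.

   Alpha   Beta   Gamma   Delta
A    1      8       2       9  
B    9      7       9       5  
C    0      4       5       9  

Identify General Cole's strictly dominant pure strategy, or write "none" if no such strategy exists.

Alpha fails to dominate Beta at A (1<8).
Beta fails to dominate Alpha at B (7<9).
Gamma fails to dominate Alpha at B (9=9).
Delta fails to dominate Alpha at B (5<9).
No single strategy dominates all the others.

none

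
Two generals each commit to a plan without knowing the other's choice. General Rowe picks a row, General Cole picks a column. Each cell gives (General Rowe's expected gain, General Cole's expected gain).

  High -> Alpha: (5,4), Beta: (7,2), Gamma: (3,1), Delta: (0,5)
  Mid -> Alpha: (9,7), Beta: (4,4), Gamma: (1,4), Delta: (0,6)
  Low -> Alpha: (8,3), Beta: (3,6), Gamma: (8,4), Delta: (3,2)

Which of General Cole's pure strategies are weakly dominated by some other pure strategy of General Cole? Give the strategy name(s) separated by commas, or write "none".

Nothing dominates Alpha: Beta at High (4>2); Gamma at High (4>1); Delta at Mid (7>6).
Beta is not dominated — it holds its own against Alpha at Low (6>3); Gamma at High (2>1); Delta at Low (6>2).
Gamma: dominated, since Beta does at least as well everywhere (High: 2>1, Mid: 4=4, Low: 6>4).
Nothing dominates Delta: Alpha at High (5>4); Beta at High (5>2); Gamma at High (5>1).

Gamma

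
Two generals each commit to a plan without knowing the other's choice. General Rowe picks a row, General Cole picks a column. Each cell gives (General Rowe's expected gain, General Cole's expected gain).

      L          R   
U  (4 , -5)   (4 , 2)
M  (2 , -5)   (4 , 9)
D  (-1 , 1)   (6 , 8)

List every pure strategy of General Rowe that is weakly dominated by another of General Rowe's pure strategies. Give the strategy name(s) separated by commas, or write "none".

U: no other strategy beats it everywhere (M at L (4>2); D at L (4>-1)).
M is weakly dominated by U (L: 4>2, R: 4=4).
D: no other strategy beats it everywhere (U at R (6>4); M at R (6>4)).

M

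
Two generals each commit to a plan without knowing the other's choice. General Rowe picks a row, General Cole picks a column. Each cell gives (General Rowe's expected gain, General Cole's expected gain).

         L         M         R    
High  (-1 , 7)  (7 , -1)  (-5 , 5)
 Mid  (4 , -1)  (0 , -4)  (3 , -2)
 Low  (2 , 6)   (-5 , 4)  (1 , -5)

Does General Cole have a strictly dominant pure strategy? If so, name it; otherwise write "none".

L

L vs M: High: 7>-1, Mid: -1>-4, Low: 6>4.
L vs R: High: 7>5, Mid: -1>-2, Low: 6>-5.
L strictly beats every other strategy against every opponent action, so it is strictly dominant.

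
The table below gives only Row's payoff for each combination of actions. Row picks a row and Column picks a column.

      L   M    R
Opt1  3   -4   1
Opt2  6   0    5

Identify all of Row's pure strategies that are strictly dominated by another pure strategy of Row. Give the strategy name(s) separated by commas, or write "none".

Opt1: dominated, since Opt2 does at least as well everywhere (L: 6>3, M: 0>-4, R: 5>1).
Nothing dominates Opt2: Opt1 at L (6>3).

Opt1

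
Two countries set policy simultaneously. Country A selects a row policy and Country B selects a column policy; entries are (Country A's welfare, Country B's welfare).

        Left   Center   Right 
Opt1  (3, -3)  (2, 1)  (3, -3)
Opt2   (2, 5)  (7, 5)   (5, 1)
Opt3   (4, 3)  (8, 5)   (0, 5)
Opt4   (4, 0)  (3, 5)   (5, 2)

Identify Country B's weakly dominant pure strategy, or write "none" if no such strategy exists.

Center vs Left: Opt1: 1>-3, Opt2: 5=5, Opt3: 5>3, Opt4: 5>0.
Center vs Right: Opt1: 1>-3, Opt2: 5>1, Opt3: 5=5, Opt4: 5>2.
Center is at least as good as every other strategy against every opponent action, so it is weakly dominant.

Center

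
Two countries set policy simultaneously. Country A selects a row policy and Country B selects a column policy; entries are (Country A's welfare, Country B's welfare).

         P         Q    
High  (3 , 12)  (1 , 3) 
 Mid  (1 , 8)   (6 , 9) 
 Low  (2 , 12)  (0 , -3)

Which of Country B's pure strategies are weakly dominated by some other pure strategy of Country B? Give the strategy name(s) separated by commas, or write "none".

P is not dominated — it holds its own against Q at High (12>3).
Q is not dominated — it holds its own against P at Mid (9>8).

none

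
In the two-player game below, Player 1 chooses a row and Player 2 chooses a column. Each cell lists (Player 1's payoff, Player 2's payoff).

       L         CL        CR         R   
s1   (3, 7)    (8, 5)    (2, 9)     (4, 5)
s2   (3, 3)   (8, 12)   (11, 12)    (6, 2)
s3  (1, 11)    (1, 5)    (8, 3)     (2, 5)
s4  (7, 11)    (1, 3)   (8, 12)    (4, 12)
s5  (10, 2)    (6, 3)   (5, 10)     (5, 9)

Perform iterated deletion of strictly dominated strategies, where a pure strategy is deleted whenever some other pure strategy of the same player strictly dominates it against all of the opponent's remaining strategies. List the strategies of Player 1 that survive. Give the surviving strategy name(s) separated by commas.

For Player 1, s2 strictly dominates s3 on the remaining columns (L: 3>1, CL: 8>1, CR: 11>8, R: 6>2); eliminate s3.
Player 2's strategy L is strictly dominated by CR (s1: 9>7, s2: 12>3, s4: 12>11, s5: 10>2) and is removed.
Player 1's strategy s4 is strictly dominated by s2 (CL: 8>1, CR: 11>8, R: 6>4) and is removed.
Player 1's strategy s5 is strictly dominated by s2 (CL: 8>6, CR: 11>5, R: 6>5) and is removed.
Column R is eliminated: CR beats it against every remaining row (s1: 9>5, s2: 12>2).
Among the remaining strategies, none is strictly dominated by another pure strategy of the same player, so the elimination stops.
Surviving strategies — Player 1: {s1, s2}; Player 2: {CL, CR}.

s1, s2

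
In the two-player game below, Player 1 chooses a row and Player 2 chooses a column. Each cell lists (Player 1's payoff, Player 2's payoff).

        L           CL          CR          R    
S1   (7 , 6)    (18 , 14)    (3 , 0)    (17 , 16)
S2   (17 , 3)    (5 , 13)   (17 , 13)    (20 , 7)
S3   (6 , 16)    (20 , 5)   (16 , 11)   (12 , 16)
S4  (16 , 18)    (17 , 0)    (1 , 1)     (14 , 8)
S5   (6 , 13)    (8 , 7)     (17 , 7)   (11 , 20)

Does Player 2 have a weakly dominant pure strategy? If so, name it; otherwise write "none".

none

L fails to dominate CL at S1 (6<14).
CL fails to dominate L at S3 (5<16).
CR fails to dominate L at S1 (0<6).
R fails to dominate L at S4 (8<18).
No single strategy dominates all the others.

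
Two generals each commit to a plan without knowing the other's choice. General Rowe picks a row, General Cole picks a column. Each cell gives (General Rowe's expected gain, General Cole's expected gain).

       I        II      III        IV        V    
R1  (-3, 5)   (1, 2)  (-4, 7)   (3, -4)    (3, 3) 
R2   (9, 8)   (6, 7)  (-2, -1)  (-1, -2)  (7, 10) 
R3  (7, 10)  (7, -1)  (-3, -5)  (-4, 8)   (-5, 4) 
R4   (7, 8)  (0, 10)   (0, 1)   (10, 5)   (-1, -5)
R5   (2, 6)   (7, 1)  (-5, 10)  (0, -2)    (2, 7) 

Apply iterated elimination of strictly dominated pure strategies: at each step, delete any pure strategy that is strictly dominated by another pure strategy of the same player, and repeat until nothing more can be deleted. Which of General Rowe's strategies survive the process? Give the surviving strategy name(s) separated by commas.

General Cole's strategy IV is strictly dominated by I (R1: 5>-4, R2: 8>-2, R3: 10>8, R4: 8>5, R5: 6>-2) and is removed.
General Rowe's strategy R1 is strictly dominated by R2 (I: 9>-3, II: 6>1, III: -2>-4, V: 7>3) and is removed.
Among the remaining strategies, none is strictly dominated by another pure strategy of the same player, so the elimination stops.
Surviving strategies — General Rowe: {R2, R3, R4, R5}; General Cole: {I, II, III, V}.

R2, R3, R4, R5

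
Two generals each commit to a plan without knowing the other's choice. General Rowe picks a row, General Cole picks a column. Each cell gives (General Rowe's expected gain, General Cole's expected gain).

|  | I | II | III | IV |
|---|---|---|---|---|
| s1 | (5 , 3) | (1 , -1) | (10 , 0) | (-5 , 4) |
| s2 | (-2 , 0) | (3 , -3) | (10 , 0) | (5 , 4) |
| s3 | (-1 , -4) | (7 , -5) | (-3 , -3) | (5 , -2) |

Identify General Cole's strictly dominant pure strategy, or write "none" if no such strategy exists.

IV vs I: s1: 4>3, s2: 4>0, s3: -2>-4.
IV vs II: s1: 4>-1, s2: 4>-3, s3: -2>-5.
IV vs III: s1: 4>0, s2: 4>0, s3: -2>-3.
IV strictly beats every other strategy against every opponent action, so it is strictly dominant.

IV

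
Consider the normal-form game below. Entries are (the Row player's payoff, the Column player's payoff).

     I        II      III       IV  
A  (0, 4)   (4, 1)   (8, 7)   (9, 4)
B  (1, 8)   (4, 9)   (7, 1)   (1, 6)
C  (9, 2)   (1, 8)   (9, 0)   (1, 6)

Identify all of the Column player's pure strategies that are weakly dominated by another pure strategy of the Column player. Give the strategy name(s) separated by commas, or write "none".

Nothing dominates I: II at A (4>1); III at B (8>1); IV at B (8>6).
II: no other strategy beats it everywhere (I at B (9>8); III at B (9>1); IV at B (9>6)).
Nothing dominates III: I at A (7>4); II at A (7>1); IV at A (7>4).
IV: no other strategy beats it everywhere (I at C (6>2); II at A (4>1); III at B (6>1)).

none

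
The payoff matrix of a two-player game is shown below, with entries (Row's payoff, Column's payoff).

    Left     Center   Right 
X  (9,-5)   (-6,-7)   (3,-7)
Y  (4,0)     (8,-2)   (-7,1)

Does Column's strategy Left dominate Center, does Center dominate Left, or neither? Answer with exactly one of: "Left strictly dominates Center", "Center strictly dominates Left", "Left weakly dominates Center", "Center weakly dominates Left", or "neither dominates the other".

Left's payoffs vs Center's, by Row's action — X: -5>-7, Y: 0>-2.
Every comparison favours Left, so Left strictly dominates Center.

Left strictly dominates Center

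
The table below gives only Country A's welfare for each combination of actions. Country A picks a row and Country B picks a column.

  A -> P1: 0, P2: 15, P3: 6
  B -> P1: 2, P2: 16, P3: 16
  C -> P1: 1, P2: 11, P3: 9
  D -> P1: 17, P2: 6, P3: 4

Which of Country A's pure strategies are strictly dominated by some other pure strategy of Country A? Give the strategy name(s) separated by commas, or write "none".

A, C

B strictly dominates A — P1: 2>0, P2: 16>15, P3: 16>6.
B: no other strategy beats it everywhere (A at P1 (2>0); C at P1 (2>1); D at P2 (16>6)).
C is strictly dominated by B (P1: 2>1, P2: 16>11, P3: 16>9).
Nothing dominates D: A at P1 (17>0); B at P1 (17>2); C at P1 (17>1).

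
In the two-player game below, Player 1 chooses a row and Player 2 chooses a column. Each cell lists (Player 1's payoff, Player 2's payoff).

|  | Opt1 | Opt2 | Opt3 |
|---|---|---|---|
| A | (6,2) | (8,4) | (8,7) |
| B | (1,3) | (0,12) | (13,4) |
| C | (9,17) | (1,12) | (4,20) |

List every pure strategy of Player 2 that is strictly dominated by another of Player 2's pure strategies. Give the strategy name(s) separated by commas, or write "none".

Opt1

Opt1 is strictly dominated by Opt3 (A: 7>2, B: 4>3, C: 20>17).
Opt2: no other strategy beats it everywhere (Opt1 at A (4>2); Opt3 at B (12>4)).
Opt3: no other strategy beats it everywhere (Opt1 at A (7>2); Opt2 at A (7>4)).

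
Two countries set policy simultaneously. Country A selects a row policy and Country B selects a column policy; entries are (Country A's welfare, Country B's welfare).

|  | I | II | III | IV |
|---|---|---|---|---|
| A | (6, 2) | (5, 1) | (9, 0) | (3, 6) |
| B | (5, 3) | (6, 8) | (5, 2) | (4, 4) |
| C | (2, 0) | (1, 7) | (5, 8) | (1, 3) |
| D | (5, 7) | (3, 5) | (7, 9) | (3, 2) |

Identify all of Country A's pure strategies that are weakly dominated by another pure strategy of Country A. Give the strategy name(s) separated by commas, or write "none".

C, D

Nothing dominates A: B at I (6>5); C at I (6>2); D at I (6>5).
B is not dominated — it holds its own against A at II (6>5); C at I (5>2); D at II (6>3).
A weakly dominates C — I: 6>2, II: 5>1, III: 9>5, IV: 3>1.
D is weakly dominated by A (I: 6>5, II: 5>3, III: 9>7, IV: 3=3).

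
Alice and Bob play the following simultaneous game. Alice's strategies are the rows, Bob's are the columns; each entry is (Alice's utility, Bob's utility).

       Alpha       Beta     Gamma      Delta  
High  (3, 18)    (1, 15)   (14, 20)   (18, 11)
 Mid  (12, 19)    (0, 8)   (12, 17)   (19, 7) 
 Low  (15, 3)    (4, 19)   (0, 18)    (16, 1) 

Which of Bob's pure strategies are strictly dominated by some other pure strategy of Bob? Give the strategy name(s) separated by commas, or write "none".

Delta

Alpha is not dominated — it holds its own against Beta at High (18>15); Gamma at Mid (19>17); Delta at High (18>11).
Beta is not dominated — it holds its own against Alpha at Low (19>3); Gamma at Low (19>18); Delta at High (15>11).
Gamma is not dominated — it holds its own against Alpha at High (20>18); Beta at High (20>15); Delta at High (20>11).
Alpha strictly dominates Delta — High: 18>11, Mid: 19>7, Low: 3>1.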